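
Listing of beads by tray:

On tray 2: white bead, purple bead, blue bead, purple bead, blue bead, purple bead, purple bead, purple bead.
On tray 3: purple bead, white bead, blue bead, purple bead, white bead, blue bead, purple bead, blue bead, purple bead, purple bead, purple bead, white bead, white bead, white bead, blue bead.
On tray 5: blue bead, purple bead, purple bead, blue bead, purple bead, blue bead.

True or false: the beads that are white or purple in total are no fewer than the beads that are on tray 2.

There are 20 beads that are white or purple.
There are 8 beads on tray 2.
The claim requires 20 ≥ 8, which holds.

True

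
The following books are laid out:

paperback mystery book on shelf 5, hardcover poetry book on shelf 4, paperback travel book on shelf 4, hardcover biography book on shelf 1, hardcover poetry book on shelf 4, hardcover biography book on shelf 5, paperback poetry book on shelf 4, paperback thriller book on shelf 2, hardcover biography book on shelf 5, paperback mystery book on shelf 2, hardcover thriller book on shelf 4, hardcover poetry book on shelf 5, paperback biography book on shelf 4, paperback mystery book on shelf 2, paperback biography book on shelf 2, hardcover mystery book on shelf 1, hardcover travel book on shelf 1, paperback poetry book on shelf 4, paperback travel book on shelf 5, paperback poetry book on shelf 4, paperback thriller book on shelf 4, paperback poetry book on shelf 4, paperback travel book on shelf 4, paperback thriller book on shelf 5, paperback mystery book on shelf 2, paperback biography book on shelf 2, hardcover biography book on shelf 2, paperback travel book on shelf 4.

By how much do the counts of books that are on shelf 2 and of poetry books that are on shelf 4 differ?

books on shelf 2: 7. poetry books on shelf 4: 6.
|7 − 6| = 7 − 6 = 1.

1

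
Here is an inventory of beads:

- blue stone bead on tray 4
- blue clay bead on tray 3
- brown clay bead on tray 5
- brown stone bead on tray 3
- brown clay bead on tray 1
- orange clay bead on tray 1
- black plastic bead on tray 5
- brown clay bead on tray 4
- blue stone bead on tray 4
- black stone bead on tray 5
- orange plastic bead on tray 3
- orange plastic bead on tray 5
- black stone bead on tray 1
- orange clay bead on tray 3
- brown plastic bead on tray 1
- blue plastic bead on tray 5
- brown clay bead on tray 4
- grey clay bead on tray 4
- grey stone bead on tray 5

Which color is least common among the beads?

grey

Counts by color: brown 6, orange 4, blue 4, black 3, grey 2.
The minimum is 2, held uniquely by grey.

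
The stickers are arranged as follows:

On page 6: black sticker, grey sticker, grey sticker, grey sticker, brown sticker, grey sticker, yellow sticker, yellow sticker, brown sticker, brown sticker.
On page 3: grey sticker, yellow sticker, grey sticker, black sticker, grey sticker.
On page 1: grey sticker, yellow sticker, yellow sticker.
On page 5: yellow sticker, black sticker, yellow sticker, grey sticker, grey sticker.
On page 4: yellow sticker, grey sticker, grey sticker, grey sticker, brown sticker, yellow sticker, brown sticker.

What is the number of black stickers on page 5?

1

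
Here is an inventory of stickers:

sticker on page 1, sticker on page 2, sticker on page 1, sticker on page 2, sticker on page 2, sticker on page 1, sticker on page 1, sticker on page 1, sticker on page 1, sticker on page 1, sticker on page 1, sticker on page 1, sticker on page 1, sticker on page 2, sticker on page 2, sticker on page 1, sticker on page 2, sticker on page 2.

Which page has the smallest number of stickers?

Counts by page: page 1→11, page 2→7.
The minimum is 7, held uniquely by page 2.

page 2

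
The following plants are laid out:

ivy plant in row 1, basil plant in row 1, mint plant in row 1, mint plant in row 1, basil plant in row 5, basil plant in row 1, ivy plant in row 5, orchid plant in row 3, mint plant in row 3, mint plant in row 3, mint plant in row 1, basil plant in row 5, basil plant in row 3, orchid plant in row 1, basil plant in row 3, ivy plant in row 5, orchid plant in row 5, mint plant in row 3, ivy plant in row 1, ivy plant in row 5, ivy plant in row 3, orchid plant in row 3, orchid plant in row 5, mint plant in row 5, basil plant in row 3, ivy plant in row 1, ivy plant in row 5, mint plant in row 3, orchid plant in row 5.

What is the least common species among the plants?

Counts by species: ivy 8, mint 8, basil 7, orchid 6.
The minimum is 6, held uniquely by orchid.

orchid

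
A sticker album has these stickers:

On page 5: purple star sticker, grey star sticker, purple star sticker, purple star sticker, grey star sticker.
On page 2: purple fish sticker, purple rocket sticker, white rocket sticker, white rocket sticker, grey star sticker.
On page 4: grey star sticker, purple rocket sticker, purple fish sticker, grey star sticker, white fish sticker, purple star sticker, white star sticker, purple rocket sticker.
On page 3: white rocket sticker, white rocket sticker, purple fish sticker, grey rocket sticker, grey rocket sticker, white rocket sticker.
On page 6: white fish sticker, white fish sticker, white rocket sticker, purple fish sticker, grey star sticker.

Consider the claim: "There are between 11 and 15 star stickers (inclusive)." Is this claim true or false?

|star stickers| = 11.
The claim requires 11 ≤ 11 ≤ 15, which holds.

True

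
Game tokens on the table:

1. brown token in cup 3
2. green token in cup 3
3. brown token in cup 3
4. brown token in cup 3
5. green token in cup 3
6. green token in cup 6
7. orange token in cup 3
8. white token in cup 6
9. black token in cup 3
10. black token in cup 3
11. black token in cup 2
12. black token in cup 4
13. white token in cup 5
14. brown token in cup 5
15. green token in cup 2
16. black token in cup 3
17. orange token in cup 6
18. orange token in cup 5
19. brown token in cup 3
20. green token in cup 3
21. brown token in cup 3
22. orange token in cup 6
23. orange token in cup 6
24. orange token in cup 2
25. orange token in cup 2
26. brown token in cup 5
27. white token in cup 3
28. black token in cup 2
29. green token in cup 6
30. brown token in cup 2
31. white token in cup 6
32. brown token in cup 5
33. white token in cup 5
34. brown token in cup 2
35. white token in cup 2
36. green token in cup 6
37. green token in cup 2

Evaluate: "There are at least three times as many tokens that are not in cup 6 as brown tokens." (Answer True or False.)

False

|tokens that are not in cup 6| = 29.
|brown tokens| = 10.
The claim requires 29 ≥ 3 × 10 = 30, which does not hold.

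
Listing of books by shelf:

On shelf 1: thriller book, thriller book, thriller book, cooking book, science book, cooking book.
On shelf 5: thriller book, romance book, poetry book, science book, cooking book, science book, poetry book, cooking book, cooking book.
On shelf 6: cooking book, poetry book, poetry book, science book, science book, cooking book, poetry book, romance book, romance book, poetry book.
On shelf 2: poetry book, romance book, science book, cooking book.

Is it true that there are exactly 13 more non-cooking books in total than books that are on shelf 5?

False

|non-cooking books| = 21.
|books on shelf 5| = 9.
The claim requires 21 − 9 (= 12) to equal 13, which does not hold.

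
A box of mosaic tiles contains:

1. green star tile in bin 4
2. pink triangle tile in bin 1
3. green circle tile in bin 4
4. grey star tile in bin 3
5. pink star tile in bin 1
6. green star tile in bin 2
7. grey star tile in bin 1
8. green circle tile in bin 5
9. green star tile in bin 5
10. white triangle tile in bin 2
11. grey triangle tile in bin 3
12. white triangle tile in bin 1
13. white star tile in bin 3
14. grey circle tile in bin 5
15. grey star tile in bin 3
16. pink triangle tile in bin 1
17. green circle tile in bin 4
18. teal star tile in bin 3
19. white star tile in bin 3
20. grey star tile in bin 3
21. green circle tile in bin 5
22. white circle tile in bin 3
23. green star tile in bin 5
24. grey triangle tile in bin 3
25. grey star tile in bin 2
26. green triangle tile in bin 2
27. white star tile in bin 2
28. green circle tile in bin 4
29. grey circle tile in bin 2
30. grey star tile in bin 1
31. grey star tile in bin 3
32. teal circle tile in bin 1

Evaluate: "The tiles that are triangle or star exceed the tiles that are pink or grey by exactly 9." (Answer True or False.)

True

There are 23 tiles that are triangle or star.
There are 14 tiles that are pink or grey.
The claim requires 23 − 14 (= 9) to equal 9, which holds.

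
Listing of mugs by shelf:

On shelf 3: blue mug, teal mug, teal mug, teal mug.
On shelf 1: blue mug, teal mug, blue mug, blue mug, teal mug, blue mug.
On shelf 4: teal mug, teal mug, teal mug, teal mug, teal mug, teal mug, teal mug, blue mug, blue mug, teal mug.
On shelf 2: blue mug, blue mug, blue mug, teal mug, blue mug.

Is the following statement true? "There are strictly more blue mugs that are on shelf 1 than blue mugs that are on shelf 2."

|blue mugs on shelf 1| = 4.
|blue mugs on shelf 2| = 4.
The claim requires 4 > 4, which does not hold.

False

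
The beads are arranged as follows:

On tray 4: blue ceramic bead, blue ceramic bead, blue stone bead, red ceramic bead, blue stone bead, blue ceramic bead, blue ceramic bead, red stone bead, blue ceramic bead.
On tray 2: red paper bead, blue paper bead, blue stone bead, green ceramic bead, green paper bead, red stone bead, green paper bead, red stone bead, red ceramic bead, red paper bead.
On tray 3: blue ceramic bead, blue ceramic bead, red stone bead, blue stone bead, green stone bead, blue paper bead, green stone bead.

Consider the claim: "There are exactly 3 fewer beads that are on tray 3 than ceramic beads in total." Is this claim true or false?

True

beads on tray 3: 7.
ceramic beads: 10.
The claim requires 10 − 7 (= 3) to equal 3, which holds.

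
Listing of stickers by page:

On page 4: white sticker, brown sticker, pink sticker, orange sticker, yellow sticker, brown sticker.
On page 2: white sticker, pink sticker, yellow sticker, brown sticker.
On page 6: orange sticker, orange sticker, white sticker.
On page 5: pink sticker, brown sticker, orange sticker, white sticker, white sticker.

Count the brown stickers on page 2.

1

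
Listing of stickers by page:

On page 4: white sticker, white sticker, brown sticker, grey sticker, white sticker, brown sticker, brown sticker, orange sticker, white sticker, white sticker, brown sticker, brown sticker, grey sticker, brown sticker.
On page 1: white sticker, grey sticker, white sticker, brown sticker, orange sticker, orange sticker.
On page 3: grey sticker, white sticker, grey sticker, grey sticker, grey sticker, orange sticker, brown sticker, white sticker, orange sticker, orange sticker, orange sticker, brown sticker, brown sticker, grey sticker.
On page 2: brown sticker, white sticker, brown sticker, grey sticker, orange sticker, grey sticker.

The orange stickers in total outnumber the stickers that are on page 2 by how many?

2

orange stickers: 8.
stickers on page 2: 6.
8 − 6 = 2.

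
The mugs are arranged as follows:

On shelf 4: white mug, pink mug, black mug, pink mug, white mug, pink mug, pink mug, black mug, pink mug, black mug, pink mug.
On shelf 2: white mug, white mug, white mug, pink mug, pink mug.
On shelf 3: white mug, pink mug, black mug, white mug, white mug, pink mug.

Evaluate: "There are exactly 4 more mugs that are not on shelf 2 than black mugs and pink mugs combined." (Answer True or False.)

False

There are 17 mugs that are not on shelf 2.
black mugs: 4; pink mugs: 10; combined: 4 + 10 = 14.
The claim requires 17 − 14 (= 3) to equal 4, which does not hold.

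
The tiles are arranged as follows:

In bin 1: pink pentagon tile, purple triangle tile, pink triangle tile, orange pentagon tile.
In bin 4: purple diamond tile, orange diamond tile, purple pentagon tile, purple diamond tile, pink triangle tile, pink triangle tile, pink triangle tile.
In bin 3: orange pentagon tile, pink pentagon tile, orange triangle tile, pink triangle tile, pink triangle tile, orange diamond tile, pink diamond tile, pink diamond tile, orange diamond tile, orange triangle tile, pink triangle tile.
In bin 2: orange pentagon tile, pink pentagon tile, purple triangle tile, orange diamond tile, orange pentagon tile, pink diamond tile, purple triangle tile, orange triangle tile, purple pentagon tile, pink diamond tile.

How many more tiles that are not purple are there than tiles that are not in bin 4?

0

tiles that are not purple: 25.
tiles that are not in bin 4: 25.
25 − 25 = 0.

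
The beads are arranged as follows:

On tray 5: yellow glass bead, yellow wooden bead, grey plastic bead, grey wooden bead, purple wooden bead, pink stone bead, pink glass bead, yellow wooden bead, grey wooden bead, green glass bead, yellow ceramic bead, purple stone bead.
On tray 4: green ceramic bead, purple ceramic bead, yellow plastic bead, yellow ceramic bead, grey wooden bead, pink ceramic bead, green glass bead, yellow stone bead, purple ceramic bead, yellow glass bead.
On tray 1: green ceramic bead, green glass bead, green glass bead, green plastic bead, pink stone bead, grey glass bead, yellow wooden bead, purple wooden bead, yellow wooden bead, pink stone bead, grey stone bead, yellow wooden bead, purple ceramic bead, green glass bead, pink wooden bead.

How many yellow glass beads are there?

2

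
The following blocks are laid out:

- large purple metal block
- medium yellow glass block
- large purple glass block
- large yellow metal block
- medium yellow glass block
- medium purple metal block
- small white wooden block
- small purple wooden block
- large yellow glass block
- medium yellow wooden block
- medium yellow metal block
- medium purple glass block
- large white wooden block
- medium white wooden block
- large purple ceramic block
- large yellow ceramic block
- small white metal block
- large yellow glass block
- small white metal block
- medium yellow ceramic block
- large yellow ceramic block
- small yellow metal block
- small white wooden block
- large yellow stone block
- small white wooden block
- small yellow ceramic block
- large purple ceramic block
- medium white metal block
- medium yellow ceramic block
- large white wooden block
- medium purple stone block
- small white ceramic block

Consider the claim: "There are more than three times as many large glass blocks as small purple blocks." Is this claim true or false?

There are 3 large glass blocks.
There is 1 small purple block.
The claim requires 3 > 3 × 1 = 3, which does not hold.

False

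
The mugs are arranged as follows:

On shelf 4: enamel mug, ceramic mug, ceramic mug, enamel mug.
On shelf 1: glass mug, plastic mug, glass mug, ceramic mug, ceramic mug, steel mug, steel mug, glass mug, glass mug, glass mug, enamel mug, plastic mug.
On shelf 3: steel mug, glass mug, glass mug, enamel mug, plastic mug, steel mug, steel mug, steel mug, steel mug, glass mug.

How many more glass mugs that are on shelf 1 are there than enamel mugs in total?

1

glass mugs on shelf 1: 5.
enamel mugs: 4.
5 − 4 = 1.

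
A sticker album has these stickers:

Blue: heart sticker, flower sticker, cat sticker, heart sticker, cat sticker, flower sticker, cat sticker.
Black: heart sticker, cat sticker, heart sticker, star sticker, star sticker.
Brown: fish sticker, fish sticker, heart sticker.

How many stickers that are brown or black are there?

black: 5; brown: 3; together 5 + 3 = 8.

8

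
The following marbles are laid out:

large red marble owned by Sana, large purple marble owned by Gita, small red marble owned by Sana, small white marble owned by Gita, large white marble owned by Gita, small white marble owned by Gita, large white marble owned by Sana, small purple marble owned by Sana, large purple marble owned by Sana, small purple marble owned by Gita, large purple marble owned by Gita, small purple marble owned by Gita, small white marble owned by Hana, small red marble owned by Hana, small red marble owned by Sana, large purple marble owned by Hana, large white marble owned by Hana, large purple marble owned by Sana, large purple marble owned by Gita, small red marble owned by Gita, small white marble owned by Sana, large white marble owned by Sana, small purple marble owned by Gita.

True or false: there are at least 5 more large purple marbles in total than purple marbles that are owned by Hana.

large purple marbles: 6.
purple marbles owned by Hana: 1.
The claim requires 6 − 1 = 5 ≥ 5, which holds.

True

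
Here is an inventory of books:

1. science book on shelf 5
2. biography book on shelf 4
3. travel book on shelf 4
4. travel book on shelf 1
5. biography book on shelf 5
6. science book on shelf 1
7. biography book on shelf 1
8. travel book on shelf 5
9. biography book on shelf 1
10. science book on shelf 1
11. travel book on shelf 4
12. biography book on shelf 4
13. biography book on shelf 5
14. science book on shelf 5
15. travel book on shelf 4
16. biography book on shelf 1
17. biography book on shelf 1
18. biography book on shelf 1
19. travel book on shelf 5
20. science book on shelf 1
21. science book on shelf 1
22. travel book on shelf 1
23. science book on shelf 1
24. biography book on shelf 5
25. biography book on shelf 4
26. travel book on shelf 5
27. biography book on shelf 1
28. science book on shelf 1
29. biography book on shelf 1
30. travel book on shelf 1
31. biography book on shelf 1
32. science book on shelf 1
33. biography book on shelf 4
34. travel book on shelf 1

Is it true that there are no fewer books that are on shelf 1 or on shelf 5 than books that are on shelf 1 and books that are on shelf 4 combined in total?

True

books on shelf 1 or on shelf 5: 27.
books on shelf 1: 19; books on shelf 4: 7; combined: 19 + 7 = 26.
The claim requires 27 ≥ 26, which holds.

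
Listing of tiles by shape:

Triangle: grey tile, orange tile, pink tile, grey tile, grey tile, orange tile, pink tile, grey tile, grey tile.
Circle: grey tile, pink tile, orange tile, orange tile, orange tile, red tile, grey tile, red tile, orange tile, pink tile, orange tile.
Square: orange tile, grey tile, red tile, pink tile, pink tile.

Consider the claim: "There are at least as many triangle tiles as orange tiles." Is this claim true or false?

True

|triangle tiles| = 9.
|orange tiles| = 8.
The claim requires 9 ≥ 8, which holds.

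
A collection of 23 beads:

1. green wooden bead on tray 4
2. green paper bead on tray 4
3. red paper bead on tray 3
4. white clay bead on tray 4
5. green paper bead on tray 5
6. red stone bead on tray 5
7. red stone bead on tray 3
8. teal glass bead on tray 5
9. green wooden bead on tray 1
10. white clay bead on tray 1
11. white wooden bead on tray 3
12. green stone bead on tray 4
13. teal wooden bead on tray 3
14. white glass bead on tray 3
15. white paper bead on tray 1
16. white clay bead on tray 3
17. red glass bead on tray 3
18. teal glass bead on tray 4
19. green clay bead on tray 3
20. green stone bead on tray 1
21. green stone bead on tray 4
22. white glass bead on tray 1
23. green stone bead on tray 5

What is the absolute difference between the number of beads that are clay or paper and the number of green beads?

1

beads that are clay or paper: 8. green beads: 9.
|8 − 9| = 9 − 8 = 1.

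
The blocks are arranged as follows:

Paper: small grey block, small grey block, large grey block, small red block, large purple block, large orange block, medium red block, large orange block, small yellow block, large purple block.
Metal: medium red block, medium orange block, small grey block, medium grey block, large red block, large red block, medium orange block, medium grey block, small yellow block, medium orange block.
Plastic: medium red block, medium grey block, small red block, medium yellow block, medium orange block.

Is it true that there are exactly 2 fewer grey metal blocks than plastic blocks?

|grey metal blocks| = 3.
|plastic blocks| = 5.
The claim requires 5 − 3 (= 2) to equal 2, which holds.

True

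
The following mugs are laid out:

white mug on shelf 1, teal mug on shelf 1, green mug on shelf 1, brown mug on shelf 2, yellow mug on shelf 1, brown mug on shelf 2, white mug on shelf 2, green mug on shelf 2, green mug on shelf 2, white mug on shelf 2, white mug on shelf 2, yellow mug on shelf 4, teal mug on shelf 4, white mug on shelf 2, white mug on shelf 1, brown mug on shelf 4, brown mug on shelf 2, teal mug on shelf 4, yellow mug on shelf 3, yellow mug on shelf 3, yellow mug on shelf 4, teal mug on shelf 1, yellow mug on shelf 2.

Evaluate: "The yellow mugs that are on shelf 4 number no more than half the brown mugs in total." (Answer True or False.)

True

|yellow mugs on shelf 4| = 2.
|brown mugs| = 4.
The claim requires 2 × 2 = 4 ≤ 4, which holds.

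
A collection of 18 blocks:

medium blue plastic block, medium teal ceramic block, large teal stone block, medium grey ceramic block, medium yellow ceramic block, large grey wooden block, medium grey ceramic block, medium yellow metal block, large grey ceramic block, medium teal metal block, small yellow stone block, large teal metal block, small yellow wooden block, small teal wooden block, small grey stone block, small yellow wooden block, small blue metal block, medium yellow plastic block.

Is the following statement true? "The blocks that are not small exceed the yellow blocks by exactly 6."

True

blocks that are not small: 12.
yellow blocks: 6.
The claim requires 12 − 6 (= 6) to equal 6, which holds.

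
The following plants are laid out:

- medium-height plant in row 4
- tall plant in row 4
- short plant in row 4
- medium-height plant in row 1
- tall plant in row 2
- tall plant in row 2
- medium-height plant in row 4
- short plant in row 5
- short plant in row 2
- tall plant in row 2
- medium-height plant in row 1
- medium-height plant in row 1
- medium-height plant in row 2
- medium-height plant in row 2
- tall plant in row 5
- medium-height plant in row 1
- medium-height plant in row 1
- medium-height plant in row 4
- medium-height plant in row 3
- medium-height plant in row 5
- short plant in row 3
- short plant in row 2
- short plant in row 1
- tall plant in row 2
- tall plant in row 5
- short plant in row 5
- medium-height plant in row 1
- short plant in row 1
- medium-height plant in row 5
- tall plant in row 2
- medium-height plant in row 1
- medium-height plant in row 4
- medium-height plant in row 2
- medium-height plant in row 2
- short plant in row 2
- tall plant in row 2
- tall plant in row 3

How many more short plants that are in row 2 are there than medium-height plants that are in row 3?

2

short plants in row 2: 3.
medium-height plants in row 3: 1.
3 − 1 = 2.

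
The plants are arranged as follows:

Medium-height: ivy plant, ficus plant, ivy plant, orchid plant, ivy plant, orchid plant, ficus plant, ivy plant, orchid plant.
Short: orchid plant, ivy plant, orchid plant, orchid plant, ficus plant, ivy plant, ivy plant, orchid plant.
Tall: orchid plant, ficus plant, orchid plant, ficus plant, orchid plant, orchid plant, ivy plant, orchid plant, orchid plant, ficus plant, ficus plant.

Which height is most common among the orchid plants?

tall

Counts by height (restricted to orchid plants): tall 6, short 4, medium-height 3.
The maximum is 6, held uniquely by tall.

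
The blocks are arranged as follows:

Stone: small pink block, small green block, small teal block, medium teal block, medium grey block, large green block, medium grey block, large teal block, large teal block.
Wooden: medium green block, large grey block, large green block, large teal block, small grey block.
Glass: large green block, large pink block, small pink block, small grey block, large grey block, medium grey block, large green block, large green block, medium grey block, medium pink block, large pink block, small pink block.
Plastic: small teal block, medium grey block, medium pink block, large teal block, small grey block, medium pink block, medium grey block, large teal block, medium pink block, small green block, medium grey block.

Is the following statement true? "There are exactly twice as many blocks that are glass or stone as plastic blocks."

False

There are 21 blocks that are glass or stone.
There are 11 plastic blocks.
The claim requires 21 = 2 × 11 = 22, which does not hold.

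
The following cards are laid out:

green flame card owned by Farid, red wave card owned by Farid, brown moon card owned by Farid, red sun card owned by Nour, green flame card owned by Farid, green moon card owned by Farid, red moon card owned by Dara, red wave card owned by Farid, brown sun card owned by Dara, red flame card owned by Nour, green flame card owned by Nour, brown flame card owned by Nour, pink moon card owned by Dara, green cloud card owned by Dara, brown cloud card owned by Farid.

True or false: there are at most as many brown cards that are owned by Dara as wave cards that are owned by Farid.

Count of brown cards owned by Dara: 1.
Count of wave cards owned by Farid: 2.
The claim requires 1 ≤ 2, which holds.

True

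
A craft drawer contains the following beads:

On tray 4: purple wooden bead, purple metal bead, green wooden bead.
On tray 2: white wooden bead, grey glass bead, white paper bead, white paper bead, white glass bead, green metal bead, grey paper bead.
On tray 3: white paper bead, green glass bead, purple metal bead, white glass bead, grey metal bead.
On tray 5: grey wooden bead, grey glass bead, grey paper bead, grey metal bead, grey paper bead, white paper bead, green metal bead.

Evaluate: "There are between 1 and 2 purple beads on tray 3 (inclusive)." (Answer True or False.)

True

purple beads on tray 3: 1.
The claim requires 1 ≤ 1 ≤ 2, which holds.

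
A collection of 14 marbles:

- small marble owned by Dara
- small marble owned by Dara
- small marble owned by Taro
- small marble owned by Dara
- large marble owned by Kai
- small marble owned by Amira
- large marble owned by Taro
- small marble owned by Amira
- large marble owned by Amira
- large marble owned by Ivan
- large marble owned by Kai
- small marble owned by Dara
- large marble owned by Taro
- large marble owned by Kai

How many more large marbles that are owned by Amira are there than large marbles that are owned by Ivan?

0

large marbles owned by Amira: 1.
large marbles owned by Ivan: 1.
1 − 1 = 0.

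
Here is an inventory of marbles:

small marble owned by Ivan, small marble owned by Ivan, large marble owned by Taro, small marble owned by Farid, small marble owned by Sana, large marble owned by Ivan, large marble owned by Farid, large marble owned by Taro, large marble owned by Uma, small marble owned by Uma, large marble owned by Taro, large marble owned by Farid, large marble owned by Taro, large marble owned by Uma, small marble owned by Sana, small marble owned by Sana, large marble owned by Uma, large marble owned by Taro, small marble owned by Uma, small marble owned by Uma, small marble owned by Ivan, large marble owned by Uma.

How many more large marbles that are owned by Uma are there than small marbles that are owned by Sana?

large marbles owned by Uma: 4.
small marbles owned by Sana: 3.
4 − 3 = 1.

1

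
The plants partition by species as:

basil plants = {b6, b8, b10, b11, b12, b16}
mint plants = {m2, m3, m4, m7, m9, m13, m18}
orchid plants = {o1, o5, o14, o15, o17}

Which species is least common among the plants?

orchid

Counts by species: mint 7, basil 6, orchid 5.
The minimum is 5, held uniquely by orchid.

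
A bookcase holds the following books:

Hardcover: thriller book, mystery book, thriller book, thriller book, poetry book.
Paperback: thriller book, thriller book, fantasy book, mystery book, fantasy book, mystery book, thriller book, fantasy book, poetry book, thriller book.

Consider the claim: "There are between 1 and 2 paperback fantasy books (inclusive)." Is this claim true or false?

False

There are 3 paperback fantasy books.
The claim requires 1 ≤ 3 ≤ 2, which does not hold.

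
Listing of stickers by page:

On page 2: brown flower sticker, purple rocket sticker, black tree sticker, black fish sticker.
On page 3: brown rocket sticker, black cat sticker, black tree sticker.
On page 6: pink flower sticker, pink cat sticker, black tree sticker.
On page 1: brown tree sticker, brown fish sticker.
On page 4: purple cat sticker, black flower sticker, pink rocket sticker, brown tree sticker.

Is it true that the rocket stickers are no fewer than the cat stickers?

True

rocket stickers: 3.
cat stickers: 3.
The claim requires 3 ≥ 3, which holds.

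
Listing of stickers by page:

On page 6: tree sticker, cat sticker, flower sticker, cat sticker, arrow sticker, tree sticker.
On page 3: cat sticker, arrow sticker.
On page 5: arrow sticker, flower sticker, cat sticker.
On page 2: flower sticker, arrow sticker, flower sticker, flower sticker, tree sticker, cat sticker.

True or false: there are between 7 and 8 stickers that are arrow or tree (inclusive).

stickers that are arrow or tree: 7.
The claim requires 7 ≤ 7 ≤ 8, which holds.

True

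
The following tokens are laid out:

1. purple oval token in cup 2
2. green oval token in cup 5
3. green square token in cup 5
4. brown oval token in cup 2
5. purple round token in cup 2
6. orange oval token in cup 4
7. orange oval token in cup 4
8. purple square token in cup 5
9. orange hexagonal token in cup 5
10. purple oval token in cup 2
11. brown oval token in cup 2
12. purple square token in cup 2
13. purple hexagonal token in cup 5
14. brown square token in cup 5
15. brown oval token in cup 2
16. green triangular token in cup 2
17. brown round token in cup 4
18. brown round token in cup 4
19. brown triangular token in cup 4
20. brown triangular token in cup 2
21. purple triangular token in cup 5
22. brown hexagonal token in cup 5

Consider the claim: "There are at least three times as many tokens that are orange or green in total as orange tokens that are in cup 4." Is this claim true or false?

tokens that are orange or green: 6.
orange tokens in cup 4: 2.
The claim requires 6 ≥ 3 × 2 = 6, which holds.

True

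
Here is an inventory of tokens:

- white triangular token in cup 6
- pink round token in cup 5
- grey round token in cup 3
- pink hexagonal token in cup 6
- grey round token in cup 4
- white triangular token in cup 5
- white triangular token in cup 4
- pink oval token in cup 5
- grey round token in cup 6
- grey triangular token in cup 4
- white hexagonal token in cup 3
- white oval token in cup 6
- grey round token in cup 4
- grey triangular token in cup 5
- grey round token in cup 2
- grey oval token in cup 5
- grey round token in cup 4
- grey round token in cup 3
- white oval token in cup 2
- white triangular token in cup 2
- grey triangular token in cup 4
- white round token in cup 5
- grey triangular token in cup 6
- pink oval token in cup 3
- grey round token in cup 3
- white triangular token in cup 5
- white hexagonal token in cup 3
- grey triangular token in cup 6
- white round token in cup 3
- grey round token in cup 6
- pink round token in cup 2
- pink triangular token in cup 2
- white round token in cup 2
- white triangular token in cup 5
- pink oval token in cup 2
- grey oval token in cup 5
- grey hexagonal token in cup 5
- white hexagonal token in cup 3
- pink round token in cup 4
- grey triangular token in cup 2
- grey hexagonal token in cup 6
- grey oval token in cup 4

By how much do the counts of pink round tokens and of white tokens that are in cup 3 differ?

pink round tokens: 3. white tokens in cup 3: 4.
|3 − 4| = 4 − 3 = 1.

1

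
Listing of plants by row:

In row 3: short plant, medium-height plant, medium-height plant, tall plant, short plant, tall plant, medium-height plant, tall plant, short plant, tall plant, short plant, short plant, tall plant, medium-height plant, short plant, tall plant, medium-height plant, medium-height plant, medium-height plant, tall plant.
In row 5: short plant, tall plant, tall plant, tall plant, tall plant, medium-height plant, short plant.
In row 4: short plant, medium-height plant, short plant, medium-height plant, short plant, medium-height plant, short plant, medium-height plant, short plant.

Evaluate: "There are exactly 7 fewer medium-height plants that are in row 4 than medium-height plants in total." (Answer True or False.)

False

There are 4 medium-height plants in row 4.
There are 12 medium-height plants.
The claim requires 12 − 4 (= 8) to equal 7, which does not hold.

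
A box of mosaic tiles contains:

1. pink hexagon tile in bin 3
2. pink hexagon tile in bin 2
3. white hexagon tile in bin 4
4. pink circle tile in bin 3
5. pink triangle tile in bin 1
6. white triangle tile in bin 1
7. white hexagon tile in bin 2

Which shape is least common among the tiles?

Counts by shape: hexagon 4, triangle 2, circle 1.
The minimum is 1, held uniquely by circle.

circle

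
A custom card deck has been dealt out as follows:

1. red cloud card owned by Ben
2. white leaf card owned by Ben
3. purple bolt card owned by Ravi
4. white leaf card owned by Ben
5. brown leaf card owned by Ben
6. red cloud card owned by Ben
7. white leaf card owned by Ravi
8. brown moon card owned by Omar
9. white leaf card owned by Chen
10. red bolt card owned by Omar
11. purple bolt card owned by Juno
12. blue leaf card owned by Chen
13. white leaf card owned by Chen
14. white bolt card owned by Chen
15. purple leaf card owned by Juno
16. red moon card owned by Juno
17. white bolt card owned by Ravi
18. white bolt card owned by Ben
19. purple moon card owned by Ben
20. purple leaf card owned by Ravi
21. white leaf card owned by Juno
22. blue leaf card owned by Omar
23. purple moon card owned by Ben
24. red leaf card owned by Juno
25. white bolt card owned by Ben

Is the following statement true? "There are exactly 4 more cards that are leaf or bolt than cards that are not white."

True

|cards that are leaf or bolt| = 19.
|cards that are not white| = 15.
The claim requires 19 − 15 (= 4) to equal 4, which holds.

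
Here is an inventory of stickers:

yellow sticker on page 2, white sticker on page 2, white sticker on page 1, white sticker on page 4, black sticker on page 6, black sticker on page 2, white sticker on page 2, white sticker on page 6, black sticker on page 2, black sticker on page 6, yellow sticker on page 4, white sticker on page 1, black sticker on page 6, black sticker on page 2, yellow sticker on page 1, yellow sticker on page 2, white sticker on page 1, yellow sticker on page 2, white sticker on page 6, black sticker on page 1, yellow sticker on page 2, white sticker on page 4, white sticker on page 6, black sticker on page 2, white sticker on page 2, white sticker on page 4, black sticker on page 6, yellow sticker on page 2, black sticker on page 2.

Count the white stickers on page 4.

3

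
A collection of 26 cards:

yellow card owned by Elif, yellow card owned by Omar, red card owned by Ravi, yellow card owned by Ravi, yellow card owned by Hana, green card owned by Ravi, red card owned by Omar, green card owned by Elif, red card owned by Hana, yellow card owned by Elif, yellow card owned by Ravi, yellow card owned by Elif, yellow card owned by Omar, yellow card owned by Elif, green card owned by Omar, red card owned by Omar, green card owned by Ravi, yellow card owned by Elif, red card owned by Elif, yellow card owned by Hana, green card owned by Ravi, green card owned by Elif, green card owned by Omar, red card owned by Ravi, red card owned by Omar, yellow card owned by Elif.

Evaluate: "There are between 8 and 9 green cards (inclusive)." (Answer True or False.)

False

There are 7 green cards.
The claim requires 8 ≤ 7 ≤ 9, which does not hold.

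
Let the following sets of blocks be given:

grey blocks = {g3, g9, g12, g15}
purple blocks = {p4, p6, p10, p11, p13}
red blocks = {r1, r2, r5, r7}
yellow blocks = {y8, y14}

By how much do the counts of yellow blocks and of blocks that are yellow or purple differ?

yellow blocks: 2. blocks that are yellow or purple: 7.
|2 − 7| = 7 − 2 = 5.

5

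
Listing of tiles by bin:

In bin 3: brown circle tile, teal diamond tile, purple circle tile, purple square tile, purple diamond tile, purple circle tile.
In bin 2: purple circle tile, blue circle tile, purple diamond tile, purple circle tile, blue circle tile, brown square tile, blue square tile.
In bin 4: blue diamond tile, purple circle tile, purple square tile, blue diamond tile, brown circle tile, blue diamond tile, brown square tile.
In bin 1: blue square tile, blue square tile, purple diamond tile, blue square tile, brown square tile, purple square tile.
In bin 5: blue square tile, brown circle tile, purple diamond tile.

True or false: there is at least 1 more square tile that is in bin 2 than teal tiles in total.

|square tiles in bin 2| = 2.
|teal tiles| = 1.
The claim requires 2 − 1 = 1 ≥ 1, which holds.

True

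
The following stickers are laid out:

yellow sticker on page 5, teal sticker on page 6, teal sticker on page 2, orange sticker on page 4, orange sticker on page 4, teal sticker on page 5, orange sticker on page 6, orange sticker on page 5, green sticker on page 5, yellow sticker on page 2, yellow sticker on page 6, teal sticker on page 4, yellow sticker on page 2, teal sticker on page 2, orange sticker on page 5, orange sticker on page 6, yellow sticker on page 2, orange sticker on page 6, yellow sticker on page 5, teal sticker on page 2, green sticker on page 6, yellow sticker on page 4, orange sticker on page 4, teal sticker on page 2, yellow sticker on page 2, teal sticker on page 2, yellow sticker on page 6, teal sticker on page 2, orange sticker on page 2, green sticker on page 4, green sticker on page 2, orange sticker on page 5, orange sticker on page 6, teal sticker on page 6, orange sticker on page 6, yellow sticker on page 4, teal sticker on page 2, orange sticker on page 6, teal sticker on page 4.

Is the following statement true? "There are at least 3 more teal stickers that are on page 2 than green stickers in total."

teal stickers on page 2: 7.
green stickers: 4.
The claim requires 7 − 4 = 3 ≥ 3, which holds.

True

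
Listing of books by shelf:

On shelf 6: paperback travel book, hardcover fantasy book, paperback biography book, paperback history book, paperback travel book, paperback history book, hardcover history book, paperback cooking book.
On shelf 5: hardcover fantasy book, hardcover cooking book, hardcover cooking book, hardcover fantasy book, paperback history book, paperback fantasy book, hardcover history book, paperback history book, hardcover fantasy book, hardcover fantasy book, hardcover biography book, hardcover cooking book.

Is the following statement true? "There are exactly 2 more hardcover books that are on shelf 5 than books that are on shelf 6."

hardcover books on shelf 5: 9.
books on shelf 6: 8.
The claim requires 9 − 8 (= 1) to equal 2, which does not hold.

False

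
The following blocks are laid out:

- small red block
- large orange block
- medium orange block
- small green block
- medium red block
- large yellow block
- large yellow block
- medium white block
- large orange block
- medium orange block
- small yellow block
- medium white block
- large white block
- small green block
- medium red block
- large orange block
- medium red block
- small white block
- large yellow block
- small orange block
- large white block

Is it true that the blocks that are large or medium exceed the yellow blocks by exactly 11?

True

blocks that are large or medium: 15.
yellow blocks: 4.
The claim requires 15 − 4 (= 11) to equal 11, which holds.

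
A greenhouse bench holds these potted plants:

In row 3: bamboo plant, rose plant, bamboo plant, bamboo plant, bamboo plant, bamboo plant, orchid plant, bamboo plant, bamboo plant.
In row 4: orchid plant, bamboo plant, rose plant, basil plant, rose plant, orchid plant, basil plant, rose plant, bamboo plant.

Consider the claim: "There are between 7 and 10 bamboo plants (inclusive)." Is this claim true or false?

True

|bamboo plants| = 9.
The claim requires 7 ≤ 9 ≤ 10, which holds.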